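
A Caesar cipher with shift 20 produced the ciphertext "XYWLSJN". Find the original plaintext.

Step 1: Reverse the shift by subtracting 20 from each letter position.
  X (position 23) -> position (23-20) mod 26 = 3 -> D
  Y (position 24) -> position (24-20) mod 26 = 4 -> E
  W (position 22) -> position (22-20) mod 26 = 2 -> C
  L (position 11) -> position (11-20) mod 26 = 17 -> R
  S (position 18) -> position (18-20) mod 26 = 24 -> Y
  J (position 9) -> position (9-20) mod 26 = 15 -> P
  N (position 13) -> position (13-20) mod 26 = 19 -> T
Decrypted message: DECRYPT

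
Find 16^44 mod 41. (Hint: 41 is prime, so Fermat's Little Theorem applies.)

Step 1: Since 41 is prime, by Fermat's Little Theorem: 16^40 = 1 (mod 41).
Step 2: Reduce exponent: 44 mod 40 = 4.
Step 3: So 16^44 = 16^4 (mod 41).
Step 4: 16^4 mod 41 = 18.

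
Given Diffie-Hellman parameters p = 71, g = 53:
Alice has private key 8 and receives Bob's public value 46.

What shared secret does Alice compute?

Step 1: s = B^a mod p = 46^8 mod 71.
  46^1 mod 71 = 46
  46^2 mod 71 = (46 * 46) mod 71 = 57
  46^3 mod 71 = (57 * 46) mod 71 = 66
  46^4 mod 71 = (66 * 46) mod 71 = 54
  46^5 mod 71 = (54 * 46) mod 71 = 70
  46^6 mod 71 = (70 * 46) mod 71 = 25
  46^7 mod 71 = (25 * 46) mod 71 = 14
  46^8 mod 71 = (14 * 46) mod 71 = 5
Result: shared secret = 5.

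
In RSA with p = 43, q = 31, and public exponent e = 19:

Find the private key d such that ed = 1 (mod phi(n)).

Step 1: n = 43 * 31 = 1333.
Step 2: phi(n) = 42 * 30 = 1260.
Step 3: Find d such that 19 * d = 1 (mod 1260).
Step 4: d = 19^(-1) mod 1260 = 199.
Verification: 19 * 199 = 3781 = 3 * 1260 + 1.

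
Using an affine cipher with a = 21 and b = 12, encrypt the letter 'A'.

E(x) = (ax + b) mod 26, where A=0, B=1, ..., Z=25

Step 1: Convert 'A' to number: x = 0.
Step 2: E(0) = (21 * 0 + 12) mod 26 = 12 mod 26 = 12.
Step 3: Convert 12 back to letter: M.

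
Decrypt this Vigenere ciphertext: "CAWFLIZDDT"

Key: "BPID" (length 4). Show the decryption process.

Step 1: Key 'BPID' has length 4. Extended key: BPIDBPIDBP
Step 2: Decrypt each position:
  C(2) - B(1) = 1 = B
  A(0) - P(15) = 11 = L
  W(22) - I(8) = 14 = O
  F(5) - D(3) = 2 = C
  L(11) - B(1) = 10 = K
  I(8) - P(15) = 19 = T
  Z(25) - I(8) = 17 = R
  D(3) - D(3) = 0 = A
  D(3) - B(1) = 2 = C
  T(19) - P(15) = 4 = E
Plaintext: BLOCKTRACE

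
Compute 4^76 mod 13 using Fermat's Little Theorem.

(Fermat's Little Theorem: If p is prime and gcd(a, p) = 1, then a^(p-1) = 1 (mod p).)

Step 1: Since 13 is prime, by Fermat's Little Theorem: 4^12 = 1 (mod 13).
Step 2: Reduce exponent: 76 mod 12 = 4.
Step 3: So 4^76 = 4^4 (mod 13).
Step 4: 4^4 mod 13 = 9.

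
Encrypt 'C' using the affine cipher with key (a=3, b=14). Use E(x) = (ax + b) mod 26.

Step 1: Convert 'C' to number: x = 2.
Step 2: E(2) = (3 * 2 + 14) mod 26 = 20 mod 26 = 20.
Step 3: Convert 20 back to letter: U.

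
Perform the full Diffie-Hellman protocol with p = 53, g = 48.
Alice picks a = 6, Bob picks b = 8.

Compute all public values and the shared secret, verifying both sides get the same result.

Step 1: A = g^a mod p = 48^6 mod 53 = 43.
Step 2: B = g^b mod p = 48^8 mod 53 = 15.
Step 3: Alice computes s = B^a mod p = 15^6 mod 53 = 24.
Step 4: Bob computes s = A^b mod p = 43^8 mod 53 = 24.
Both sides agree: shared secret = 24.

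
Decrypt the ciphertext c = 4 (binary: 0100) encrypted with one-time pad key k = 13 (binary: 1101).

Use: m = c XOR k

Step 1: XOR ciphertext with key:
  Ciphertext: 0100
  Key:        1101
  XOR:        1001
Step 2: Plaintext = 1001 = 9 in decimal.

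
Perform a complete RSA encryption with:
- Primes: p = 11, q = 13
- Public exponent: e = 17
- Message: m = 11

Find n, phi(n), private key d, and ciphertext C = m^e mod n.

Step 1: n = 11 * 13 = 143.
Step 2: phi(n) = (11-1)(13-1) = 10 * 12 = 120.
Step 3: Find d = 17^(-1) mod 120 = 113.
  Verify: 17 * 113 = 1921 = 1 (mod 120).
Step 4: C = 11^17 mod 143 = 33.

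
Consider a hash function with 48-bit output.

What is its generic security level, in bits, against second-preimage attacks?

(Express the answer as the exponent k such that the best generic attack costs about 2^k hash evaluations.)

Step 1: The hash has a 48-bit output.
Step 2: Second-preimage resistance means: given a specific input x, it should be infeasible to find a different y with h(y) = h(x).
With a 48-bit output, a generic search for a second preimage costs about 2^48 evaluations (each trial matches the fixed target with probability 2^-48).
Step 3: Security level = 48 bits.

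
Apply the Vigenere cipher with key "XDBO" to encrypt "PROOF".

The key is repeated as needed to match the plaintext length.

Step 1: Repeat key to match plaintext length:
  Plaintext: PROOF
  Key:       XDBOX
Step 2: Encrypt each letter:
  P(15) + X(23) = (15+23) mod 26 = 12 = M
  R(17) + D(3) = (17+3) mod 26 = 20 = U
  O(14) + B(1) = (14+1) mod 26 = 15 = P
  O(14) + O(14) = (14+14) mod 26 = 2 = C
  F(5) + X(23) = (5+23) mod 26 = 2 = C
Ciphertext: MUPCC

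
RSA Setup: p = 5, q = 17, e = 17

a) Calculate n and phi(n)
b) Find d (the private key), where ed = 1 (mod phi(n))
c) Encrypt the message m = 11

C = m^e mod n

Step 1: n = 5 * 17 = 85.
Step 2: phi(n) = (5-1)(17-1) = 4 * 16 = 64.
Step 3: Find d = 17^(-1) mod 64 = 49.
  Verify: 17 * 49 = 833 = 1 (mod 64).
Step 4: C = 11^17 mod 85 = 11.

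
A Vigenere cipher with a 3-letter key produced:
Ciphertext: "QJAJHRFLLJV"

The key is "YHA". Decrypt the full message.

Step 1: Key 'YHA' has length 3. Extended key: YHAYHAYHAYH
Step 2: Decrypt each position:
  Q(16) - Y(24) = 18 = S
  J(9) - H(7) = 2 = C
  A(0) - A(0) = 0 = A
  J(9) - Y(24) = 11 = L
  H(7) - H(7) = 0 = A
  R(17) - A(0) = 17 = R
  F(5) - Y(24) = 7 = H
  L(11) - H(7) = 4 = E
  L(11) - A(0) = 11 = L
  J(9) - Y(24) = 11 = L
  V(21) - H(7) = 14 = O
Plaintext: SCALARHELLO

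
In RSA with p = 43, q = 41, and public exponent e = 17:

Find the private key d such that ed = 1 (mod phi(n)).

Step 1: n = 43 * 41 = 1763.
Step 2: phi(n) = 42 * 40 = 1680.
Step 3: Find d such that 17 * d = 1 (mod 1680).
Step 4: d = 17^(-1) mod 1680 = 593.
Verification: 17 * 593 = 10081 = 6 * 1680 + 1.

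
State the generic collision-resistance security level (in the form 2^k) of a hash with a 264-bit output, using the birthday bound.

Step 1: The birthday paradox gives collision probability ~50% after sqrt(2^n) = 2^(n/2) hashes.
Step 2: For 264-bit output: 2^(264/2) = 2^132.
Step 3: Approximately 2^132 hash computations needed.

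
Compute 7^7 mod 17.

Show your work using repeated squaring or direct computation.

Step 1: Compute 7^7 mod 17 step by step, reducing modulo 17 at each step.
  7^1 mod 17 = 7
  7^2 mod 17 = (7 * 7) mod 17 = 15
  7^3 mod 17 = (15 * 7) mod 17 = 3
  7^4 mod 17 = (3 * 7) mod 17 = 4
  7^5 mod 17 = (4 * 7) mod 17 = 11
  7^6 mod 17 = (11 * 7) mod 17 = 9
  7^7 mod 17 = (9 * 7) mod 17 = 12
Step 2: Result = 12.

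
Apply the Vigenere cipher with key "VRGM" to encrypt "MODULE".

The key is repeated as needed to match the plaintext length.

Step 1: Repeat key to match plaintext length:
  Plaintext: MODULE
  Key:       VRGMVR
Step 2: Encrypt each letter:
  M(12) + V(21) = (12+21) mod 26 = 7 = H
  O(14) + R(17) = (14+17) mod 26 = 5 = F
  D(3) + G(6) = (3+6) mod 26 = 9 = J
  U(20) + M(12) = (20+12) mod 26 = 6 = G
  L(11) + V(21) = (11+21) mod 26 = 6 = G
  E(4) + R(17) = (4+17) mod 26 = 21 = V
Ciphertext: HFJGGV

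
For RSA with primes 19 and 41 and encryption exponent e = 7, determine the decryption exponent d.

Step 1: n = 19 * 41 = 779.
Step 2: phi(n) = 18 * 40 = 720.
Step 3: Find d such that 7 * d = 1 (mod 720).
Step 4: d = 7^(-1) mod 720 = 103.
Verification: 7 * 103 = 721 = 1 * 720 + 1.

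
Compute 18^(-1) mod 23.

Step 1: We need x such that 18 * x = 1 (mod 23).
Step 2: Using the extended Euclidean algorithm or trial:
  18 * 9 = 162 = 7 * 23 + 1.
Step 3: Since 162 mod 23 = 1, the inverse is x = 9.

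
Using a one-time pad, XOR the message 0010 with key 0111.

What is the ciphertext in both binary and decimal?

Step 1: Write out the XOR operation bit by bit:
  Message: 0010
  Key:     0111
  XOR:     0101
Step 2: Convert to decimal: 0101 = 5.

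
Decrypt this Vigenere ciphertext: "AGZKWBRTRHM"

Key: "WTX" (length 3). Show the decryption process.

Step 1: Key 'WTX' has length 3. Extended key: WTXWTXWTXWT
Step 2: Decrypt each position:
  A(0) - W(22) = 4 = E
  G(6) - T(19) = 13 = N
  Z(25) - X(23) = 2 = C
  K(10) - W(22) = 14 = O
  W(22) - T(19) = 3 = D
  B(1) - X(23) = 4 = E
  R(17) - W(22) = 21 = V
  T(19) - T(19) = 0 = A
  R(17) - X(23) = 20 = U
  H(7) - W(22) = 11 = L
  M(12) - T(19) = 19 = T
Plaintext: ENCODEVAULT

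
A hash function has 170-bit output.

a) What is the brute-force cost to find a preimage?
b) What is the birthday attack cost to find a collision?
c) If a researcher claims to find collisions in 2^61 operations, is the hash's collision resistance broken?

Step 1: Preimage resistance requires brute-force of 2^170 operations.
Step 2: Collision resistance (birthday bound) = 2^(170/2) = 2^85.
Step 3: The claimed attack costs 2^61 operations.
Step 4: Since 2^61 < 2^85, the claimed attack beats the generic birthday bound, so collision resistance is broken.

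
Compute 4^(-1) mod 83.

Step 1: We need x such that 4 * x = 1 (mod 83).
Step 2: Using the extended Euclidean algorithm or trial:
  4 * 21 = 84 = 1 * 83 + 1.
Step 3: Since 84 mod 83 = 1, the inverse is x = 21.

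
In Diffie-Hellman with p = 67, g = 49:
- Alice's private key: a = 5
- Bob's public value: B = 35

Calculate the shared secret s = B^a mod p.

Step 1: s = B^a mod p = 35^5 mod 67.
  35^1 mod 67 = 35
  35^2 mod 67 = (35 * 35) mod 67 = 19
  35^3 mod 67 = (19 * 35) mod 67 = 62
  35^4 mod 67 = (62 * 35) mod 67 = 26
  35^5 mod 67 = (26 * 35) mod 67 = 39
Result: shared secret = 39.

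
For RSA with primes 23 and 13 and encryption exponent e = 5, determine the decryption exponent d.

Step 1: n = 23 * 13 = 299.
Step 2: phi(n) = 22 * 12 = 264.
Step 3: Find d such that 5 * d = 1 (mod 264).
Step 4: d = 5^(-1) mod 264 = 53.
Verification: 5 * 53 = 265 = 1 * 264 + 1.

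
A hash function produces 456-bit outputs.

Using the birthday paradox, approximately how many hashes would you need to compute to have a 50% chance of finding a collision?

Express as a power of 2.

Step 1: The birthday paradox gives collision probability ~50% after sqrt(2^n) = 2^(n/2) hashes.
Step 2: For 456-bit output: 2^(456/2) = 2^228.
Step 3: Approximately 2^228 hash computations needed.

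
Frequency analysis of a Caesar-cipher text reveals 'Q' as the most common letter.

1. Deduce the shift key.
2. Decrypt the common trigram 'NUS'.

Step 1: In English, 'E' is the most frequent letter (12.7%).
Step 2: The most frequent ciphertext letter is 'Q' (position 16).
Step 3: Shift = (16 - 4) mod 26 = 12.
Step 4: Decrypt 'NUS' by shifting back 12:
  N -> B
  U -> I
  S -> G
Step 5: 'NUS' decrypts to 'BIG'.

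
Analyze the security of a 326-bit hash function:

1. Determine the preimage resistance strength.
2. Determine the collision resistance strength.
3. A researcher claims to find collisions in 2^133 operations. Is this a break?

Step 1: Preimage resistance requires brute-force of 2^326 operations.
Step 2: Collision resistance (birthday bound) = 2^(326/2) = 2^163.
Step 3: The claimed attack costs 2^133 operations.
Step 4: Since 2^133 < 2^163, the claimed attack beats the generic birthday bound, so collision resistance is broken.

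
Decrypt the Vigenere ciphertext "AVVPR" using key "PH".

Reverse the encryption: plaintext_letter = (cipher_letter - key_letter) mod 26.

Step 1: Extend key: PHPHP
Step 2: Decrypt each letter (c - k) mod 26:
  A(0) - P(15) = (0-15) mod 26 = 11 = L
  V(21) - H(7) = (21-7) mod 26 = 14 = O
  V(21) - P(15) = (21-15) mod 26 = 6 = G
  P(15) - H(7) = (15-7) mod 26 = 8 = I
  R(17) - P(15) = (17-15) mod 26 = 2 = C
Plaintext: LOGIC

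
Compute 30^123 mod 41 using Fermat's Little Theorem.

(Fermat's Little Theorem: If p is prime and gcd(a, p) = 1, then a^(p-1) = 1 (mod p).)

Step 1: Since 41 is prime, by Fermat's Little Theorem: 30^40 = 1 (mod 41).
Step 2: Reduce exponent: 123 mod 40 = 3.
Step 3: So 30^123 = 30^3 (mod 41).
Step 4: 30^3 mod 41 = 22.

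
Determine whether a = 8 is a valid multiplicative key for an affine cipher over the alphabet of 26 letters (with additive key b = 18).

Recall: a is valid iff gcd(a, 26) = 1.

Step 1: Compute gcd(8, 26).
Step 2: gcd(8, 26) = 2.
Since gcd = 2 != 1, 8 shares a common factor with 26, so it cannot be used.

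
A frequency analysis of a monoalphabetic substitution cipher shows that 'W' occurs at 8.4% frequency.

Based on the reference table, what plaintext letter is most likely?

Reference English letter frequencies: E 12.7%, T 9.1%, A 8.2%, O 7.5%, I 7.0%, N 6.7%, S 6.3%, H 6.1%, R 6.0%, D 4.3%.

Step 1: The observed frequency is 8.4%.
Step 2: Compare with English frequencies:
  E: 12.7% (difference: 4.3%)
  T: 9.1% (difference: 0.7%)
  A: 8.2% (difference: 0.2%) <-- closest
  O: 7.5% (difference: 0.9%)
  I: 7.0% (difference: 1.4%)
  N: 6.7% (difference: 1.7%)
  S: 6.3% (difference: 2.1%)
  H: 6.1% (difference: 2.3%)
  R: 6.0% (difference: 2.4%)
  D: 4.3% (difference: 4.1%)
Step 3: 'W' most likely represents 'A' (frequency 8.2%).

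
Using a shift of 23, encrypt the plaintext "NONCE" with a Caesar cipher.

Step 1: For each letter, shift forward by 23 positions (mod 26).
  N (position 13) -> position (13+23) mod 26 = 10 -> K
  O (position 14) -> position (14+23) mod 26 = 11 -> L
  N (position 13) -> position (13+23) mod 26 = 10 -> K
  C (position 2) -> position (2+23) mod 26 = 25 -> Z
  E (position 4) -> position (4+23) mod 26 = 1 -> B
Result: KLKZB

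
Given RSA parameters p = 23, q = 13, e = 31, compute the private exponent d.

Step 1: n = 23 * 13 = 299.
Step 2: phi(n) = 22 * 12 = 264.
Step 3: Find d such that 31 * d = 1 (mod 264).
Step 4: d = 31^(-1) mod 264 = 247.
Verification: 31 * 247 = 7657 = 29 * 264 + 1.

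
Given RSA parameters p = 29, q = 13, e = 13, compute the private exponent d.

Step 1: n = 29 * 13 = 377.
Step 2: phi(n) = 28 * 12 = 336.
Step 3: Find d such that 13 * d = 1 (mod 336).
Step 4: d = 13^(-1) mod 336 = 181.
Verification: 13 * 181 = 2353 = 7 * 336 + 1.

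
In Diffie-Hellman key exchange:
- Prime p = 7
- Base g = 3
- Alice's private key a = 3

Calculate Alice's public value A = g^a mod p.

Step 1: A = g^a mod p = 3^3 mod 7.
  3^1 mod 7 = 3
  3^2 mod 7 = (3 * 3) mod 7 = 2
  3^3 mod 7 = (2 * 3) mod 7 = 6
Result: A = 6.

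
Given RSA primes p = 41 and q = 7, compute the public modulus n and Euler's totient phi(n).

Step 1: n = p * q = 41 * 7 = 287.
Step 2: phi(n) = (p-1)(q-1) = 40 * 6 = 240.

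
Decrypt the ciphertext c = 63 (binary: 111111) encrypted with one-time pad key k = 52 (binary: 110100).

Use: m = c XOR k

Step 1: XOR ciphertext with key:
  Ciphertext: 111111
  Key:        110100
  XOR:        001011
Step 2: Plaintext = 001011 = 11 in decimal.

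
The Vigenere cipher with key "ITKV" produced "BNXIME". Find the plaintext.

Step 1: Extend key: ITKVIT
Step 2: Decrypt each letter (c - k) mod 26:
  B(1) - I(8) = (1-8) mod 26 = 19 = T
  N(13) - T(19) = (13-19) mod 26 = 20 = U
  X(23) - K(10) = (23-10) mod 26 = 13 = N
  I(8) - V(21) = (8-21) mod 26 = 13 = N
  M(12) - I(8) = (12-8) mod 26 = 4 = E
  E(4) - T(19) = (4-19) mod 26 = 11 = L
Plaintext: TUNNEL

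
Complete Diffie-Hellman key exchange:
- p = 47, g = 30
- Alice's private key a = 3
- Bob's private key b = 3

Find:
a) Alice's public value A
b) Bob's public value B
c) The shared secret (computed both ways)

Step 1: A = g^a mod p = 30^3 mod 47 = 22.
Step 2: B = g^b mod p = 30^3 mod 47 = 22.
Step 3: Alice computes s = B^a mod p = 22^3 mod 47 = 26.
Step 4: Bob computes s = A^b mod p = 22^3 mod 47 = 26.
Both sides agree: shared secret = 26.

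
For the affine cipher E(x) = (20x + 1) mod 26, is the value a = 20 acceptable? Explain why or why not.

Step 1: Compute gcd(20, 26).
Step 2: gcd(20, 26) = 2.
Since gcd = 2 != 1, 20 shares a common factor with 26, so it cannot be used.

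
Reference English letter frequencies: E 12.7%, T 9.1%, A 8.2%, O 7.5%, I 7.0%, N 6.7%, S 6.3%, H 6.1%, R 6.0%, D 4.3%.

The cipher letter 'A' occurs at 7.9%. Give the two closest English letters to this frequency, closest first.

Step 1: Observed frequency of 'A' is 7.9%.
Step 2: Compute distances to each reference frequency and sort:
  A (8.2%): difference = 0.3% <-- BEST
  O (7.5%): difference = 0.4% <-- RUNNER-UP
  I (7.0%): difference = 0.9%
  T (9.1%): difference = 1.2%
  N (6.7%): difference = 1.2%
Step 3: Most likely is 'A' (8.2%, diff 0.3%); second most likely is 'O' (7.5%, diff 0.4%).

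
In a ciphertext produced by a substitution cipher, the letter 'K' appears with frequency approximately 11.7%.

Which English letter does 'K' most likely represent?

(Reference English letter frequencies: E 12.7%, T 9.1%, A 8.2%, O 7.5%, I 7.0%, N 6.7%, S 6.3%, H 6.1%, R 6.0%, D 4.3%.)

Step 1: The observed frequency is 11.7%.
Step 2: Compare with English frequencies:
  E: 12.7% (difference: 1.0%) <-- closest
  T: 9.1% (difference: 2.6%)
  A: 8.2% (difference: 3.5%)
  O: 7.5% (difference: 4.2%)
  I: 7.0% (difference: 4.7%)
  N: 6.7% (difference: 5.0%)
  S: 6.3% (difference: 5.4%)
  H: 6.1% (difference: 5.6%)
  R: 6.0% (difference: 5.7%)
  D: 4.3% (difference: 7.4%)
Step 3: 'K' most likely represents 'E' (frequency 12.7%).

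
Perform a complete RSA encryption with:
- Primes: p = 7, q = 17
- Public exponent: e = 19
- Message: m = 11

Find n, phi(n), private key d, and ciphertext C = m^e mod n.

Step 1: n = 7 * 17 = 119.
Step 2: phi(n) = (7-1)(17-1) = 6 * 16 = 96.
Step 3: Find d = 19^(-1) mod 96 = 91.
  Verify: 19 * 91 = 1729 = 1 (mod 96).
Step 4: C = 11^19 mod 119 = 39.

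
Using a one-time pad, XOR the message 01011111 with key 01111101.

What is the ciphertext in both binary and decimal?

Step 1: Write out the XOR operation bit by bit:
  Message: 01011111
  Key:     01111101
  XOR:     00100010
Step 2: Convert to decimal: 00100010 = 34.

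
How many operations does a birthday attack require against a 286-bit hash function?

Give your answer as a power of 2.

Step 1: The birthday paradox gives collision probability ~50% after sqrt(2^n) = 2^(n/2) hashes.
Step 2: For 286-bit output: 2^(286/2) = 2^143.
Step 3: Approximately 2^143 hash computations needed.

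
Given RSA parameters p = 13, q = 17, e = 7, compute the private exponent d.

Step 1: n = 13 * 17 = 221.
Step 2: phi(n) = 12 * 16 = 192.
Step 3: Find d such that 7 * d = 1 (mod 192).
Step 4: d = 7^(-1) mod 192 = 55.
Verification: 7 * 55 = 385 = 2 * 192 + 1.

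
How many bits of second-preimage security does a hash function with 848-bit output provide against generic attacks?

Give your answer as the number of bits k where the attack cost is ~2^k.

Step 1: The hash has a 848-bit output.
Step 2: Second-preimage resistance means: given a specific input x, it should be infeasible to find a different y with h(y) = h(x).
With a 848-bit output, a generic search for a second preimage costs about 2^848 evaluations (each trial matches the fixed target with probability 2^-848).
Step 3: Security level = 848 bits.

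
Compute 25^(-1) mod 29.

Step 1: We need x such that 25 * x = 1 (mod 29).
Step 2: Using the extended Euclidean algorithm or trial:
  25 * 7 = 175 = 6 * 29 + 1.
Step 3: Since 175 mod 29 = 1, the inverse is x = 7.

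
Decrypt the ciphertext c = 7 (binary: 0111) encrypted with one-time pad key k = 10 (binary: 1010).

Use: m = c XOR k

Step 1: XOR ciphertext with key:
  Ciphertext: 0111
  Key:        1010
  XOR:        1101
Step 2: Plaintext = 1101 = 13 in decimal.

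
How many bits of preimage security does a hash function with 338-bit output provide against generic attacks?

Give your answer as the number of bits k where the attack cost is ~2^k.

Step 1: The hash has a 338-bit output.
Step 2: Preimage resistance means: given a digest h(x), it should be infeasible to find any input that hashes to it.
With a 338-bit output there are 2^338 possible digests, so a generic brute-force preimage search costs about 2^338 evaluations.
Step 3: Security level = 338 bits.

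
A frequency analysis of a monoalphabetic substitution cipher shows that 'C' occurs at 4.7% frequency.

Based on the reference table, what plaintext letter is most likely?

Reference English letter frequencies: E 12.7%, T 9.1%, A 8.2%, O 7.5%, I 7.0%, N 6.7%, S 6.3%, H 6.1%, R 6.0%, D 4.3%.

Step 1: The observed frequency is 4.7%.
Step 2: Compare with English frequencies:
  E: 12.7% (difference: 8.0%)
  T: 9.1% (difference: 4.4%)
  A: 8.2% (difference: 3.5%)
  O: 7.5% (difference: 2.8%)
  I: 7.0% (difference: 2.3%)
  N: 6.7% (difference: 2.0%)
  S: 6.3% (difference: 1.6%)
  H: 6.1% (difference: 1.4%)
  R: 6.0% (difference: 1.3%)
  D: 4.3% (difference: 0.4%) <-- closest
Step 3: 'C' most likely represents 'D' (frequency 4.3%).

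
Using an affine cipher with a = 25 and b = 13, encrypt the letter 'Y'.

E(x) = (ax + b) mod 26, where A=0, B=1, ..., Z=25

Step 1: Convert 'Y' to number: x = 24.
Step 2: E(24) = (25 * 24 + 13) mod 26 = 613 mod 26 = 15.
Step 3: Convert 15 back to letter: P.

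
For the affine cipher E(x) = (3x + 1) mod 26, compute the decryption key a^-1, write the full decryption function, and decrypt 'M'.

Step 1: Find a^-1, the modular inverse of 3 mod 26.
Step 2: We need 3 * a^-1 = 1 (mod 26).
Step 3: 3 * 9 = 27 = 1 * 26 + 1, so a^-1 = 9.
Step 4: D(y) = 9(y - 1) mod 26.
Step 5: Apply to 'M' (y = 12): D(12) = 9 * (12 - 1) mod 26 = 9 * 11 mod 26 = 21 -> 'V'.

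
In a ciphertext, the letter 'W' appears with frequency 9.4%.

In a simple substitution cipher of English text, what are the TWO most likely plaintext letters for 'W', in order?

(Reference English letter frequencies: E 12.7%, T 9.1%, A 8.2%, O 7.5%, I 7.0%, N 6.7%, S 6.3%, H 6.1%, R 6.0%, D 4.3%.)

Step 1: Observed frequency of 'W' is 9.4%.
Step 2: Compute distances to each reference frequency and sort:
  T (9.1%): difference = 0.3% <-- BEST
  A (8.2%): difference = 1.2% <-- RUNNER-UP
  O (7.5%): difference = 1.9%
  I (7.0%): difference = 2.4%
  N (6.7%): difference = 2.7%
Step 3: Most likely is 'T' (9.1%, diff 0.3%); second most likely is 'A' (8.2%, diff 1.2%).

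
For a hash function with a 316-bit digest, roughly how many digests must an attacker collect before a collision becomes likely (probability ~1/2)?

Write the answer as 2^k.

Step 1: The birthday paradox gives collision probability ~50% after sqrt(2^n) = 2^(n/2) hashes.
Step 2: For 316-bit output: 2^(316/2) = 2^158.
Step 3: Approximately 2^158 hash computations needed.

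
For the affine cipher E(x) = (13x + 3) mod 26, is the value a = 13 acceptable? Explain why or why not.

Step 1: Compute gcd(13, 26).
Step 2: gcd(13, 26) = 13.
Since gcd = 13 != 1, 13 shares a common factor with 26, so it cannot be used.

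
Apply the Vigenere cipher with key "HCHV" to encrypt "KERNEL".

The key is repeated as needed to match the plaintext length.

Step 1: Repeat key to match plaintext length:
  Plaintext: KERNEL
  Key:       HCHVHC
Step 2: Encrypt each letter:
  K(10) + H(7) = (10+7) mod 26 = 17 = R
  E(4) + C(2) = (4+2) mod 26 = 6 = G
  R(17) + H(7) = (17+7) mod 26 = 24 = Y
  N(13) + V(21) = (13+21) mod 26 = 8 = I
  E(4) + H(7) = (4+7) mod 26 = 11 = L
  L(11) + C(2) = (11+2) mod 26 = 13 = N
Ciphertext: RGYILN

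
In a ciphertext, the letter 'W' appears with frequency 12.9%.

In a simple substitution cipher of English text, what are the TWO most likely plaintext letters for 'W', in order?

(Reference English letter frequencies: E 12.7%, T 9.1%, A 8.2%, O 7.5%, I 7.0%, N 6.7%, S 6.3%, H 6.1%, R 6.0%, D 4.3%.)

Step 1: Observed frequency of 'W' is 12.9%.
Step 2: Compute distances to each reference frequency and sort:
  E (12.7%): difference = 0.2% <-- BEST
  T (9.1%): difference = 3.8% <-- RUNNER-UP
  A (8.2%): difference = 4.7%
  O (7.5%): difference = 5.4%
  I (7.0%): difference = 5.9%
Step 3: Most likely is 'E' (12.7%, diff 0.2%); second most likely is 'T' (9.1%, diff 3.8%).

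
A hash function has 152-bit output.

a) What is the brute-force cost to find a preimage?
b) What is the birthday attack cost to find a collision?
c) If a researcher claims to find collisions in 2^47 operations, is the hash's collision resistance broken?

Step 1: Preimage resistance requires brute-force of 2^152 operations.
Step 2: Collision resistance (birthday bound) = 2^(152/2) = 2^76.
Step 3: The claimed attack costs 2^47 operations.
Step 4: Since 2^47 < 2^76, the claimed attack beats the generic birthday bound, so collision resistance is broken.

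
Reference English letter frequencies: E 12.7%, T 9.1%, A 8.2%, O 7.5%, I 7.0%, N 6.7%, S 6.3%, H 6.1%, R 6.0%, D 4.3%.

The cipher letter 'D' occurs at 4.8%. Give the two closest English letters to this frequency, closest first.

Step 1: Observed frequency of 'D' is 4.8%.
Step 2: Compute distances to each reference frequency and sort:
  D (4.3%): difference = 0.5% <-- BEST
  R (6.0%): difference = 1.2% <-- RUNNER-UP
  H (6.1%): difference = 1.3%
  S (6.3%): difference = 1.5%
  N (6.7%): difference = 1.9%
Step 3: Most likely is 'D' (4.3%, diff 0.5%); second most likely is 'R' (6.0%, diff 1.2%).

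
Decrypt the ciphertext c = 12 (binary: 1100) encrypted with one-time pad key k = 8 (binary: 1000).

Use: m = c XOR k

Step 1: XOR ciphertext with key:
  Ciphertext: 1100
  Key:        1000
  XOR:        0100
Step 2: Plaintext = 0100 = 4 in decimal.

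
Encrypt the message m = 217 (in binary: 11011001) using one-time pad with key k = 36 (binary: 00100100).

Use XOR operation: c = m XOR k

Step 1: Write out the XOR operation bit by bit:
  Message: 11011001
  Key:     00100100
  XOR:     11111101
Step 2: Convert to decimal: 11111101 = 253.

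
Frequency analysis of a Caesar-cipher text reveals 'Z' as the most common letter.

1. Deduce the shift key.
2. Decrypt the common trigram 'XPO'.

Step 1: In English, 'E' is the most frequent letter (12.7%).
Step 2: The most frequent ciphertext letter is 'Z' (position 25).
Step 3: Shift = (25 - 4) mod 26 = 21.
Step 4: Decrypt 'XPO' by shifting back 21:
  X -> C
  P -> U
  O -> T
Step 5: 'XPO' decrypts to 'CUT'.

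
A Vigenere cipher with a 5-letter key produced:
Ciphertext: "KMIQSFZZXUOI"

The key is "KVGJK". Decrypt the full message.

Step 1: Key 'KVGJK' has length 5. Extended key: KVGJKKVGJKKV
Step 2: Decrypt each position:
  K(10) - K(10) = 0 = A
  M(12) - V(21) = 17 = R
  I(8) - G(6) = 2 = C
  Q(16) - J(9) = 7 = H
  S(18) - K(10) = 8 = I
  F(5) - K(10) = 21 = V
  Z(25) - V(21) = 4 = E
  Z(25) - G(6) = 19 = T
  X(23) - J(9) = 14 = O
  U(20) - K(10) = 10 = K
  O(14) - K(10) = 4 = E
  I(8) - V(21) = 13 = N
Plaintext: ARCHIVETOKEN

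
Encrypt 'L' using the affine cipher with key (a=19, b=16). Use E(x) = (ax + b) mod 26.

Step 1: Convert 'L' to number: x = 11.
Step 2: E(11) = (19 * 11 + 16) mod 26 = 225 mod 26 = 17.
Step 3: Convert 17 back to letter: R.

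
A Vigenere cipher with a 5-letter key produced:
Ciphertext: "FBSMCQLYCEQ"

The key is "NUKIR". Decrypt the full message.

Step 1: Key 'NUKIR' has length 5. Extended key: NUKIRNUKIRN
Step 2: Decrypt each position:
  F(5) - N(13) = 18 = S
  B(1) - U(20) = 7 = H
  S(18) - K(10) = 8 = I
  M(12) - I(8) = 4 = E
  C(2) - R(17) = 11 = L
  Q(16) - N(13) = 3 = D
  L(11) - U(20) = 17 = R
  Y(24) - K(10) = 14 = O
  C(2) - I(8) = 20 = U
  E(4) - R(17) = 13 = N
  Q(16) - N(13) = 3 = D
Plaintext: SHIELDROUND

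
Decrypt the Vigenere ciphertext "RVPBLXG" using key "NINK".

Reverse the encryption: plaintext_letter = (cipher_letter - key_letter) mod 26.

Step 1: Extend key: NINKNIN
Step 2: Decrypt each letter (c - k) mod 26:
  R(17) - N(13) = (17-13) mod 26 = 4 = E
  V(21) - I(8) = (21-8) mod 26 = 13 = N
  P(15) - N(13) = (15-13) mod 26 = 2 = C
  B(1) - K(10) = (1-10) mod 26 = 17 = R
  L(11) - N(13) = (11-13) mod 26 = 24 = Y
  X(23) - I(8) = (23-8) mod 26 = 15 = P
  G(6) - N(13) = (6-13) mod 26 = 19 = T
Plaintext: ENCRYPT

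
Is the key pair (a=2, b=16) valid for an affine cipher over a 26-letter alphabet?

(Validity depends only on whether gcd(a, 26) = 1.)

Step 1: Compute gcd(2, 26).
Step 2: gcd(2, 26) = 2.
Since gcd = 2 != 1, 2 shares a common factor with 26, so it cannot be used.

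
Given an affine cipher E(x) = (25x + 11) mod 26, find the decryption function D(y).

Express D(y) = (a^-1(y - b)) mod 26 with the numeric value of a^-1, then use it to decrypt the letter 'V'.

Step 1: Find a^-1, the modular inverse of 25 mod 26.
Step 2: We need 25 * a^-1 = 1 (mod 26).
Step 3: 25 * 25 = 625 = 24 * 26 + 1, so a^-1 = 25.
Step 4: D(y) = 25(y - 11) mod 26.
Step 5: Apply to 'V' (y = 21): D(21) = 25 * (21 - 11) mod 26 = 25 * 10 mod 26 = 16 -> 'Q'.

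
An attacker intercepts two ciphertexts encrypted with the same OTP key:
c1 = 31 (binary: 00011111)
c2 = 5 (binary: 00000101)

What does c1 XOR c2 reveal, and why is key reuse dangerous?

Step 1: c1 XOR c2 = (m1 XOR k) XOR (m2 XOR k).
Step 2: By XOR associativity/commutativity: = m1 XOR m2 XOR k XOR k = m1 XOR m2.
Step 3: 00011111 XOR 00000101 = 00011010 = 26.
Step 4: The key cancels out! An attacker learns m1 XOR m2 = 26, revealing the relationship between plaintexts.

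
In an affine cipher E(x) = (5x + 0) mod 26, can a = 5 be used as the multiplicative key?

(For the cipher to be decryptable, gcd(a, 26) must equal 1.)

Step 1: Compute gcd(5, 26).
Step 2: gcd(5, 26) = 1.
Since gcd = 1, 5 is coprime with 26, so it is a valid key.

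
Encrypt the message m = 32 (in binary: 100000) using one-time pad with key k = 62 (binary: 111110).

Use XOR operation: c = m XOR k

Step 1: Write out the XOR operation bit by bit:
  Message: 100000
  Key:     111110
  XOR:     011110
Step 2: Convert to decimal: 011110 = 30.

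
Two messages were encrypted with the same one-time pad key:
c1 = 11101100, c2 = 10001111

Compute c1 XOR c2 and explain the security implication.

Step 1: c1 XOR c2 = (m1 XOR k) XOR (m2 XOR k).
Step 2: By XOR associativity/commutativity: = m1 XOR m2 XOR k XOR k = m1 XOR m2.
Step 3: 11101100 XOR 10001111 = 01100011 = 99.
Step 4: The key cancels out! An attacker learns m1 XOR m2 = 99, revealing the relationship between plaintexts.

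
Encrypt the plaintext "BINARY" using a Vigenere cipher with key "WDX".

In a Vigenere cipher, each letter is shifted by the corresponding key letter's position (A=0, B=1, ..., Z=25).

Step 1: Repeat key to match plaintext length:
  Plaintext: BINARY
  Key:       WDXWDX
Step 2: Encrypt each letter:
  B(1) + W(22) = (1+22) mod 26 = 23 = X
  I(8) + D(3) = (8+3) mod 26 = 11 = L
  N(13) + X(23) = (13+23) mod 26 = 10 = K
  A(0) + W(22) = (0+22) mod 26 = 22 = W
  R(17) + D(3) = (17+3) mod 26 = 20 = U
  Y(24) + X(23) = (24+23) mod 26 = 21 = V
Ciphertext: XLKWUV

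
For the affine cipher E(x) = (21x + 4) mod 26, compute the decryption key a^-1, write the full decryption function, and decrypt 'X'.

Step 1: Find a^-1, the modular inverse of 21 mod 26.
Step 2: We need 21 * a^-1 = 1 (mod 26).
Step 3: 21 * 5 = 105 = 4 * 26 + 1, so a^-1 = 5.
Step 4: D(y) = 5(y - 4) mod 26.
Step 5: Apply to 'X' (y = 23): D(23) = 5 * (23 - 4) mod 26 = 5 * 19 mod 26 = 17 -> 'R'.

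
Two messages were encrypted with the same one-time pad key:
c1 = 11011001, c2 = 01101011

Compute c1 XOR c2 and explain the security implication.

Step 1: c1 XOR c2 = (m1 XOR k) XOR (m2 XOR k).
Step 2: By XOR associativity/commutativity: = m1 XOR m2 XOR k XOR k = m1 XOR m2.
Step 3: 11011001 XOR 01101011 = 10110010 = 178.
Step 4: The key cancels out! An attacker learns m1 XOR m2 = 178, revealing the relationship between plaintexts.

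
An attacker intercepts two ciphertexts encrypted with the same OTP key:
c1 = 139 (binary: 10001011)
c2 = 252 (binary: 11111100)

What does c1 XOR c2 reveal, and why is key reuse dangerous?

Step 1: c1 XOR c2 = (m1 XOR k) XOR (m2 XOR k).
Step 2: By XOR associativity/commutativity: = m1 XOR m2 XOR k XOR k = m1 XOR m2.
Step 3: 10001011 XOR 11111100 = 01110111 = 119.
Step 4: The key cancels out! An attacker learns m1 XOR m2 = 119, revealing the relationship between plaintexts.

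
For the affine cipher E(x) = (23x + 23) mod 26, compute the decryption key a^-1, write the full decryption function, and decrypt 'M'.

Step 1: Find a^-1, the modular inverse of 23 mod 26.
Step 2: We need 23 * a^-1 = 1 (mod 26).
Step 3: 23 * 17 = 391 = 15 * 26 + 1, so a^-1 = 17.
Step 4: D(y) = 17(y - 23) mod 26.
Step 5: Apply to 'M' (y = 12): D(12) = 17 * (12 - 23) mod 26 = 17 * -11 mod 26 = 21 -> 'V'.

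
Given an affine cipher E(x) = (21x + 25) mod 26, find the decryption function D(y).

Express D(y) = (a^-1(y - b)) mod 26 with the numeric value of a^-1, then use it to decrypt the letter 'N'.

Step 1: Find a^-1, the modular inverse of 21 mod 26.
Step 2: We need 21 * a^-1 = 1 (mod 26).
Step 3: 21 * 5 = 105 = 4 * 26 + 1, so a^-1 = 5.
Step 4: D(y) = 5(y - 25) mod 26.
Step 5: Apply to 'N' (y = 13): D(13) = 5 * (13 - 25) mod 26 = 5 * -12 mod 26 = 18 -> 'S'.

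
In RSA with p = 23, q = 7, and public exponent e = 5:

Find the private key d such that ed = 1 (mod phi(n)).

Step 1: n = 23 * 7 = 161.
Step 2: phi(n) = 22 * 6 = 132.
Step 3: Find d such that 5 * d = 1 (mod 132).
Step 4: d = 5^(-1) mod 132 = 53.
Verification: 5 * 53 = 265 = 2 * 132 + 1.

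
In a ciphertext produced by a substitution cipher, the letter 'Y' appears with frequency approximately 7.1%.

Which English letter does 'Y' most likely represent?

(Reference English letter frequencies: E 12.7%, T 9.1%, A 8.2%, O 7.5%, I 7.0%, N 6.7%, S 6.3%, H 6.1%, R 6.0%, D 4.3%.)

Step 1: The observed frequency is 7.1%.
Step 2: Compare with English frequencies:
  E: 12.7% (difference: 5.6%)
  T: 9.1% (difference: 2.0%)
  A: 8.2% (difference: 1.1%)
  O: 7.5% (difference: 0.4%)
  I: 7.0% (difference: 0.1%) <-- closest
  N: 6.7% (difference: 0.4%)
  S: 6.3% (difference: 0.8%)
  H: 6.1% (difference: 1.0%)
  R: 6.0% (difference: 1.1%)
  D: 4.3% (difference: 2.8%)
Step 3: 'Y' most likely represents 'I' (frequency 7.0%).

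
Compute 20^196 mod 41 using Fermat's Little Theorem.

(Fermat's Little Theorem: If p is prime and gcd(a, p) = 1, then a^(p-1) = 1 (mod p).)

Step 1: Since 41 is prime, by Fermat's Little Theorem: 20^40 = 1 (mod 41).
Step 2: Reduce exponent: 196 mod 40 = 36.
Step 3: So 20^196 = 20^36 (mod 41).
Step 4: 20^36 mod 41 = 16.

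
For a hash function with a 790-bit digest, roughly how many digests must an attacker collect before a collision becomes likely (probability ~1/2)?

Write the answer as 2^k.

Step 1: The birthday paradox gives collision probability ~50% after sqrt(2^n) = 2^(n/2) hashes.
Step 2: For 790-bit output: 2^(790/2) = 2^395.
Step 3: Approximately 2^395 hash computations needed.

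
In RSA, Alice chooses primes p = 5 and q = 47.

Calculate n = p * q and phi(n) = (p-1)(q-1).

Step 1: n = p * q = 5 * 47 = 235.
Step 2: phi(n) = (p-1)(q-1) = 4 * 46 = 184.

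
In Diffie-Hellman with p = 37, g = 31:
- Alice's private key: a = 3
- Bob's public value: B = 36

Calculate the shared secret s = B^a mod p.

Step 1: s = B^a mod p = 36^3 mod 37.
  36^1 mod 37 = 36
  36^2 mod 37 = (36 * 36) mod 37 = 1
  36^3 mod 37 = (1 * 36) mod 37 = 36
Result: shared secret = 36.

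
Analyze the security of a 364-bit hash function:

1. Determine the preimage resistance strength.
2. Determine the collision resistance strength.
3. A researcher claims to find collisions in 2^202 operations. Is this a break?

Step 1: Preimage resistance requires brute-force of 2^364 operations.
Step 2: Collision resistance (birthday bound) = 2^(364/2) = 2^182.
Step 3: The claimed attack costs 2^202 operations.
Step 4: Since 2^202 >= 2^182, the claimed attack is no faster than the generic birthday attack, so this does not break collision resistance.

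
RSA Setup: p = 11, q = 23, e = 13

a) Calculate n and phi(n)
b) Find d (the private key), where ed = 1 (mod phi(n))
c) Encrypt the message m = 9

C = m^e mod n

Step 1: n = 11 * 23 = 253.
Step 2: phi(n) = (11-1)(23-1) = 10 * 22 = 220.
Step 3: Find d = 13^(-1) mod 220 = 17.
  Verify: 13 * 17 = 221 = 1 (mod 220).
Step 4: C = 9^13 mod 253 = 58.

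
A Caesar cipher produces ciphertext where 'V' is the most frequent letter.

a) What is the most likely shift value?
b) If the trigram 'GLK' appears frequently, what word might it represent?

Step 1: In English, 'E' is the most frequent letter (12.7%).
Step 2: The most frequent ciphertext letter is 'V' (position 21).
Step 3: Shift = (21 - 4) mod 26 = 17.
Step 4: Decrypt 'GLK' by shifting back 17:
  G -> P
  L -> U
  K -> T
Step 5: 'GLK' decrypts to 'PUT'.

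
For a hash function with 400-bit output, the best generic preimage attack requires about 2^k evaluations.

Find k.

Step 1: The hash has a 400-bit output.
Step 2: Preimage resistance means: given a digest h(x), it should be infeasible to find any input that hashes to it.
With a 400-bit output there are 2^400 possible digests, so a generic brute-force preimage search costs about 2^400 evaluations.
Step 3: Security level = 400 bits.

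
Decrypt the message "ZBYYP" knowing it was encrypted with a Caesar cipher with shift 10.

Step 1: Reverse the shift by subtracting 10 from each letter position.
  Z (position 25) -> position (25-10) mod 26 = 15 -> P
  B (position 1) -> position (1-10) mod 26 = 17 -> R
  Y (position 24) -> position (24-10) mod 26 = 14 -> O
  Y (position 24) -> position (24-10) mod 26 = 14 -> O
  P (position 15) -> position (15-10) mod 26 = 5 -> F
Decrypted message: PROOF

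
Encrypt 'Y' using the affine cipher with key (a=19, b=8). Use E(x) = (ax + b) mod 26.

Step 1: Convert 'Y' to number: x = 24.
Step 2: E(24) = (19 * 24 + 8) mod 26 = 464 mod 26 = 22.
Step 3: Convert 22 back to letter: W.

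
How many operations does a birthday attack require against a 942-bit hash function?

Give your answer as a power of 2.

Step 1: The birthday paradox gives collision probability ~50% after sqrt(2^n) = 2^(n/2) hashes.
Step 2: For 942-bit output: 2^(942/2) = 2^471.
Step 3: Approximately 2^471 hash computations needed.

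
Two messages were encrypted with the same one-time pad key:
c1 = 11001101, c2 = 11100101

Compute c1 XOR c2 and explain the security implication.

Step 1: c1 XOR c2 = (m1 XOR k) XOR (m2 XOR k).
Step 2: By XOR associativity/commutativity: = m1 XOR m2 XOR k XOR k = m1 XOR m2.
Step 3: 11001101 XOR 11100101 = 00101000 = 40.
Step 4: The key cancels out! An attacker learns m1 XOR m2 = 40, revealing the relationship between plaintexts.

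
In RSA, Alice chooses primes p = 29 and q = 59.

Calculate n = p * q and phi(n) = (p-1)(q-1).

Step 1: n = p * q = 29 * 59 = 1711.
Step 2: phi(n) = (p-1)(q-1) = 28 * 58 = 1624.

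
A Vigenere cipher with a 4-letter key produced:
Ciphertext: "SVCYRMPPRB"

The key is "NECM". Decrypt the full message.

Step 1: Key 'NECM' has length 4. Extended key: NECMNECMNE
Step 2: Decrypt each position:
  S(18) - N(13) = 5 = F
  V(21) - E(4) = 17 = R
  C(2) - C(2) = 0 = A
  Y(24) - M(12) = 12 = M
  R(17) - N(13) = 4 = E
  M(12) - E(4) = 8 = I
  P(15) - C(2) = 13 = N
  P(15) - M(12) = 3 = D
  R(17) - N(13) = 4 = E
  B(1) - E(4) = 23 = X
Plaintext: FRAMEINDEX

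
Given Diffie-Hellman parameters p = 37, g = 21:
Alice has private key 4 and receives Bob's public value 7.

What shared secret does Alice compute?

Step 1: s = B^a mod p = 7^4 mod 37.
  7^1 mod 37 = 7
  7^2 mod 37 = (7 * 7) mod 37 = 12
  7^3 mod 37 = (12 * 7) mod 37 = 10
  7^4 mod 37 = (10 * 7) mod 37 = 33
Result: shared secret = 33.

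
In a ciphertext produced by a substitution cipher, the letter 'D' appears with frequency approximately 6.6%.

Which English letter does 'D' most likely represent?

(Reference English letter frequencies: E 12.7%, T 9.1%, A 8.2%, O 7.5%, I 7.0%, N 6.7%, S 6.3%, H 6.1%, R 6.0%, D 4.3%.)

Step 1: The observed frequency is 6.6%.
Step 2: Compare with English frequencies:
  E: 12.7% (difference: 6.1%)
  T: 9.1% (difference: 2.5%)
  A: 8.2% (difference: 1.6%)
  O: 7.5% (difference: 0.9%)
  I: 7.0% (difference: 0.4%)
  N: 6.7% (difference: 0.1%) <-- closest
  S: 6.3% (difference: 0.3%)
  H: 6.1% (difference: 0.5%)
  R: 6.0% (difference: 0.6%)
  D: 4.3% (difference: 2.3%)
Step 3: 'D' most likely represents 'N' (frequency 6.7%).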